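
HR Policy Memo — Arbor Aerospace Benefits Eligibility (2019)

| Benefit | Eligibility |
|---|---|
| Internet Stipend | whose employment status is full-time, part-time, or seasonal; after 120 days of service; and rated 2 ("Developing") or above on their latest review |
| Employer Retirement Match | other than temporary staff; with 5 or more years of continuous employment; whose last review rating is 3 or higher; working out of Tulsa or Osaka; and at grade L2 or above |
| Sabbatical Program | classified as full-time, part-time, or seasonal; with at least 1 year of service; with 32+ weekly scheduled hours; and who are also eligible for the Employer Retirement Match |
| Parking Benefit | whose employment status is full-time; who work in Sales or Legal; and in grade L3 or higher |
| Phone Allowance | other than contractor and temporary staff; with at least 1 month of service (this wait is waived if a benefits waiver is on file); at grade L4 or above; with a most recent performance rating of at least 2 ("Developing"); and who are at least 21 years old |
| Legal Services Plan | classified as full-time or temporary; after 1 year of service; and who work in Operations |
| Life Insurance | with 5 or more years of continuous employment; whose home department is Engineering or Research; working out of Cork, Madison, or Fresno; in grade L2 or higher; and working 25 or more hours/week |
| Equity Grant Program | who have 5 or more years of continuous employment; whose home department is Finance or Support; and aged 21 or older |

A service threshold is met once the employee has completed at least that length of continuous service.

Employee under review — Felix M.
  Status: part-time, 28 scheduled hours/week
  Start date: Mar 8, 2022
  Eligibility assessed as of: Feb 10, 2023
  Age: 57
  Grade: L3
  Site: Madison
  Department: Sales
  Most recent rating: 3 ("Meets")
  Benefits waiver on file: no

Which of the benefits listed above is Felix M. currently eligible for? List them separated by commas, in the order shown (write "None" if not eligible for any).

Service from Mar 8, 2022 to Feb 10, 2023: 339 days.
Internet Stipend — status part-time ✓; service 339 days ≥ 120 days ✓; rating 3 ≥ 2 ✓ → eligible.
Employer Retirement Match — status part-time ✓ (not excluded); service 339 days < 5 years (≈1825 days) ✗ → not eligible.
Sabbatical Program — status part-time ✓; service 339 days < 1 year (≈365 days) ✗ → not eligible.
Parking Benefit — status part-time ✗ (requires full-time) → not eligible.
Phone Allowance — status part-time ✓ (not excluded); no waiver, service 339 days ≥ 1 month (≈30 days) ✓; grade L3 < L4 ✗ → not eligible.
Legal Services Plan — status part-time ✗ (requires full-time or temporary) → not eligible.
Life Insurance — service 339 days < 5 years (≈1825 days) ✗ → not eligible.
Equity Grant Program — service 339 days < 5 years (≈1825 days) ✗ → not eligible.

Internet Stipend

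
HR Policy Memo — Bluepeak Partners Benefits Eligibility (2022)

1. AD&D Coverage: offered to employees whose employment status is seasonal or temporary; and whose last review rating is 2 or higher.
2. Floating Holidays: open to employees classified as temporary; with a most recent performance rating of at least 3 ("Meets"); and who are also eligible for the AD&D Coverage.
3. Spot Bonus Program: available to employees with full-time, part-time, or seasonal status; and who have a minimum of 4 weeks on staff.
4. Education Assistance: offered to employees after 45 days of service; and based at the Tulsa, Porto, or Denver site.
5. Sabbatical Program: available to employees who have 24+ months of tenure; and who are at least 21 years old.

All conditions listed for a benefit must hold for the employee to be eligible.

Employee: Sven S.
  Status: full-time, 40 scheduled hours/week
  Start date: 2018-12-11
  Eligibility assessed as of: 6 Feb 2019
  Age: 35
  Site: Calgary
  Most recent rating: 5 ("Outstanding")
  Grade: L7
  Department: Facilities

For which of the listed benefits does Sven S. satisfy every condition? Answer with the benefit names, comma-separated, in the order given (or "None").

Service from 2018-12-11 to 6 Feb 2019: 57 days.
AD&D Coverage — status full-time ✗ (requires seasonal or temporary) → not eligible.
Floating Holidays — status full-time ✗ (requires temporary) → not eligible.
Spot Bonus Program — status full-time ✓; service 57 days ≥ 4 weeks (≈28 days) ✓ → eligible.
Education Assistance — service 57 days ≥ 45 days ✓; site Calgary ✗ (not Tulsa, Porto, or Denver) → not eligible.
Sabbatical Program — service 57 days < 24 months (≈720 days) ✗ → not eligible.

Spot Bonus Program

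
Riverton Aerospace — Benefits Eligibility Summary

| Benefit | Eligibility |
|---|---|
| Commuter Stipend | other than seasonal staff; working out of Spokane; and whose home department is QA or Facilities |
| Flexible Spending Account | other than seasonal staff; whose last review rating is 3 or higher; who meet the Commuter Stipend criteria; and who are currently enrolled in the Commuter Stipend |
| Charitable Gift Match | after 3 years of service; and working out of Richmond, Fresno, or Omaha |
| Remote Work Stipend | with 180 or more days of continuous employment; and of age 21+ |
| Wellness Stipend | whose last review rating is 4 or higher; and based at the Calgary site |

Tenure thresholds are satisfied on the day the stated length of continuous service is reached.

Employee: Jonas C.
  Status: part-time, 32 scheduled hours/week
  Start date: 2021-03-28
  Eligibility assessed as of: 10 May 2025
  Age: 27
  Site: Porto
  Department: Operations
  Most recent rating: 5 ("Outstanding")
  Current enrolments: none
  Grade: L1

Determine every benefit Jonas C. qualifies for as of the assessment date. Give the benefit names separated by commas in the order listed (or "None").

Remote Work Stipend

Service from 2021-03-28 to 10 May 2025: 1504 days.
Commuter Stipend — status part-time ✓ (not excluded); site Porto ✗ (not Spokane) → not eligible.
Flexible Spending Account — status part-time ✓ (not excluded); rating 5 ≥ 3 ✓; not eligible for Commuter Stipend ✗ → not eligible.
Charitable Gift Match — service 1504 days ≥ 3 years (≈1095 days) ✓; site Porto ✗ (not Richmond, Fresno, or Omaha) → not eligible.
Remote Work Stipend — service 1504 days ≥ 180 days ✓; age 27 ≥ 21 ✓ → eligible.
Wellness Stipend — rating 5 ≥ 4 ✓; site Porto ✗ (not Calgary) → not eligible.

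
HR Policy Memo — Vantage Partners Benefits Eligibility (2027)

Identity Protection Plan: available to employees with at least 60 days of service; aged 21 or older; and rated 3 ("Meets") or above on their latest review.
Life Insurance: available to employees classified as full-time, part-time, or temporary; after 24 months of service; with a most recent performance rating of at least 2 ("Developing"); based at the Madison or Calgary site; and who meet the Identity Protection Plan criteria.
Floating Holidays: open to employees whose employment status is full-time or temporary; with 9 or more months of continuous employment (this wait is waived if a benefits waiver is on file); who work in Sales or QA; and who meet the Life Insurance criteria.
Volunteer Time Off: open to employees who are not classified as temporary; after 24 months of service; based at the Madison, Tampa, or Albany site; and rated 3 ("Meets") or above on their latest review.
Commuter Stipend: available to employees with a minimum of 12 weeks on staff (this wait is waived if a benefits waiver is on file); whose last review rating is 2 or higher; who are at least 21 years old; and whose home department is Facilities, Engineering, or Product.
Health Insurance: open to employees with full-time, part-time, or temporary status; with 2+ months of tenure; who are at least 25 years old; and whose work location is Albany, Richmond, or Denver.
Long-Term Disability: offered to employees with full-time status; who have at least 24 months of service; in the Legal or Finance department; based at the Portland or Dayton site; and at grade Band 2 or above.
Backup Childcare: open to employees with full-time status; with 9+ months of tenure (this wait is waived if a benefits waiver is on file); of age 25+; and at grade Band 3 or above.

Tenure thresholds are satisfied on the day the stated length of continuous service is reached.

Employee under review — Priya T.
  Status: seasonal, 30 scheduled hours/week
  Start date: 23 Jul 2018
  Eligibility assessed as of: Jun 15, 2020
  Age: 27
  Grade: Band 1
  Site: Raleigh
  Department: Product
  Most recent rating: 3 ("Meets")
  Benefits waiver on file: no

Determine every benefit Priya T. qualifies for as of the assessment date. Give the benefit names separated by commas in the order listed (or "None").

Identity Protection Plan, Commuter Stipend

Service from 23 Jul 2018 to Jun 15, 2020: 693 days.
Identity Protection Plan — service 693 days ≥ 60 days ✓; age 27 ≥ 21 ✓; rating 3 ≥ 3 ✓ → eligible.
Life Insurance — status seasonal ✗ (requires full-time, part-time, or temporary) → not eligible.
Floating Holidays — status seasonal ✗ (requires full-time or temporary) → not eligible.
Volunteer Time Off — status seasonal ✓ (not excluded); service 693 days < 24 months (≈720 days) ✗ → not eligible.
Commuter Stipend — no waiver, service 693 days ≥ 12 weeks (≈84 days) ✓; rating 3 ≥ 2 ✓; age 27 ≥ 21 ✓; dept Product ✓ → eligible.
Health Insurance — status seasonal ✗ (requires full-time, part-time, or temporary) → not eligible.
Long-Term Disability — status seasonal ✗ (requires full-time) → not eligible.
Backup Childcare — status seasonal ✗ (requires full-time) → not eligible.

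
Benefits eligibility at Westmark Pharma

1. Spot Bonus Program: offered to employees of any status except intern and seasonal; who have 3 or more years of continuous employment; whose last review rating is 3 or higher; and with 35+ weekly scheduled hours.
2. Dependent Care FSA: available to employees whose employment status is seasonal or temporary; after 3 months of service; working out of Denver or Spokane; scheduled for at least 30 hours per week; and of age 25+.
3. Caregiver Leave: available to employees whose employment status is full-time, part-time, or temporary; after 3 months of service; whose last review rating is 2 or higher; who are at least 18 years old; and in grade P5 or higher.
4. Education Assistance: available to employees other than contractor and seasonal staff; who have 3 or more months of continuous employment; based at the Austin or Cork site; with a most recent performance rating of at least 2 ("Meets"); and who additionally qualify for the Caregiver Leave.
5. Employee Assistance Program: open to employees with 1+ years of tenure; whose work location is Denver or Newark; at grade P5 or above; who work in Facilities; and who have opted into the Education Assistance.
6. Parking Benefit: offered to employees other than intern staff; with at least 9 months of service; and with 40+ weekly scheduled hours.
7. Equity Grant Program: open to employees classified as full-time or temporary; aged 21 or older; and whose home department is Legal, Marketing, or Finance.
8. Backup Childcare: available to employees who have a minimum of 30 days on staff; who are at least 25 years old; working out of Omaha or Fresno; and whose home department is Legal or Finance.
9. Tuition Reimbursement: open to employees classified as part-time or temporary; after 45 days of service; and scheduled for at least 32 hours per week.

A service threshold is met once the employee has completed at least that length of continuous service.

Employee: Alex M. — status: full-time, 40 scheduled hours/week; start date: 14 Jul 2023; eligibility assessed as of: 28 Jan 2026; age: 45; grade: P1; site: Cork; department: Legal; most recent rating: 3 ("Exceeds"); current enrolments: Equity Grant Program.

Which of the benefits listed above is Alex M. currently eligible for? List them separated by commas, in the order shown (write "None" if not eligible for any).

Parking Benefit, Equity Grant Program

Service from 14 Jul 2023 to 28 Jan 2026: 929 days.
Spot Bonus Program — status full-time ✓ (not excluded); service 929 days < 3 years (≈1095 days) ✗ → not eligible.
Dependent Care FSA — status full-time ✗ (requires seasonal or temporary) → not eligible.
Caregiver Leave — status full-time ✓; service 929 days ≥ 3 months (≈90 days) ✓; rating 3 ≥ 2 ✓; age 45 ≥ 18 ✓; grade P1 < P5 ✗ → not eligible.
Education Assistance — status full-time ✓ (not excluded); service 929 days ≥ 3 months (≈90 days) ✓; site Cork ✓; rating 3 ≥ 2 ✓; not eligible for Caregiver Leave ✗ → not eligible.
Employee Assistance Program — service 929 days ≥ 1 year (≈365 days) ✓; site Cork ✗ (not Denver or Newark) → not eligible.
Parking Benefit — status full-time ✓ (not excluded); service 929 days ≥ 9 months (≈270 days) ✓; 40 hrs/wk ≥ 40 ✓ → eligible.
Equity Grant Program — status full-time ✓; age 45 ≥ 21 ✓; dept Legal ✓ → eligible.
Backup Childcare — service 929 days ≥ 30 days ✓; age 45 ≥ 25 ✓; site Cork ✗ (not Omaha or Fresno) → not eligible.
Tuition Reimbursement — status full-time ✗ (requires part-time or temporary) → not eligible.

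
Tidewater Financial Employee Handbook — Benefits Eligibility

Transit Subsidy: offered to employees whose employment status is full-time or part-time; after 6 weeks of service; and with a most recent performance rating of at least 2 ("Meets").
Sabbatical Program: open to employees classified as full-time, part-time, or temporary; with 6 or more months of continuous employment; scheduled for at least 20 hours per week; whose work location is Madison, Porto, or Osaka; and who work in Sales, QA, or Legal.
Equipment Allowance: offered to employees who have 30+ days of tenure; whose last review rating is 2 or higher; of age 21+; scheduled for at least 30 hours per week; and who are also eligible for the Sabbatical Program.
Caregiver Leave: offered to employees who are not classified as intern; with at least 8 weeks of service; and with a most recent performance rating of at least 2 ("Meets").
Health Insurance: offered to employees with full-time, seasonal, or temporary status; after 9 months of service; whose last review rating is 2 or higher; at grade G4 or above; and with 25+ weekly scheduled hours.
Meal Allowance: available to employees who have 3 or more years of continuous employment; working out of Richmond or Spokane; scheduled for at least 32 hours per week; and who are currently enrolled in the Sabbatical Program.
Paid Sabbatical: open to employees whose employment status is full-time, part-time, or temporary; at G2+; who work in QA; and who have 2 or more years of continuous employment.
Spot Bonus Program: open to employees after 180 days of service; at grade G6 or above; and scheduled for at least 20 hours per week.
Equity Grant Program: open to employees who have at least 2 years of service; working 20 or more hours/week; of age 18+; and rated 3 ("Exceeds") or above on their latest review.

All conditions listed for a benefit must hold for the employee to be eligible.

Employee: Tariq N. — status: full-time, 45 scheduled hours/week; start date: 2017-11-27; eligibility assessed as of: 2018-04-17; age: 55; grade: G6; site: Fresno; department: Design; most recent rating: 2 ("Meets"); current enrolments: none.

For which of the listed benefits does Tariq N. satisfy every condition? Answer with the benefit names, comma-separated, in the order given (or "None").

Service from 2017-11-27 to 2018-04-17: 141 days.
Transit Subsidy — status full-time ✓; service 141 days ≥ 6 weeks (≈42 days) ✓; rating 2 ≥ 2 ✓ → eligible.
Sabbatical Program — status full-time ✓; service 141 days < 6 months (≈180 days) ✗ → not eligible.
Equipment Allowance — service 141 days ≥ 30 days ✓; rating 2 ≥ 2 ✓; age 55 ≥ 21 ✓; 45 hrs/wk ≥ 30 ✓; not eligible for Sabbatical Program ✗ → not eligible.
Caregiver Leave — status full-time ✓ (not excluded); service 141 days ≥ 8 weeks (≈56 days) ✓; rating 2 ≥ 2 ✓ → eligible.
Health Insurance — status full-time ✓; service 141 days < 9 months (≈270 days) ✗ → not eligible.
Meal Allowance — service 141 days < 3 years (≈1095 days) ✗ → not eligible.
Paid Sabbatical — status full-time ✓; grade G6 ≥ G2 ✓; dept Design ✗ → not eligible.
Spot Bonus Program — service 141 days < 180 days ✗ → not eligible.
Equity Grant Program — service 141 days < 2 years (≈730 days) ✗ → not eligible.

Transit Subsidy, Caregiver Leave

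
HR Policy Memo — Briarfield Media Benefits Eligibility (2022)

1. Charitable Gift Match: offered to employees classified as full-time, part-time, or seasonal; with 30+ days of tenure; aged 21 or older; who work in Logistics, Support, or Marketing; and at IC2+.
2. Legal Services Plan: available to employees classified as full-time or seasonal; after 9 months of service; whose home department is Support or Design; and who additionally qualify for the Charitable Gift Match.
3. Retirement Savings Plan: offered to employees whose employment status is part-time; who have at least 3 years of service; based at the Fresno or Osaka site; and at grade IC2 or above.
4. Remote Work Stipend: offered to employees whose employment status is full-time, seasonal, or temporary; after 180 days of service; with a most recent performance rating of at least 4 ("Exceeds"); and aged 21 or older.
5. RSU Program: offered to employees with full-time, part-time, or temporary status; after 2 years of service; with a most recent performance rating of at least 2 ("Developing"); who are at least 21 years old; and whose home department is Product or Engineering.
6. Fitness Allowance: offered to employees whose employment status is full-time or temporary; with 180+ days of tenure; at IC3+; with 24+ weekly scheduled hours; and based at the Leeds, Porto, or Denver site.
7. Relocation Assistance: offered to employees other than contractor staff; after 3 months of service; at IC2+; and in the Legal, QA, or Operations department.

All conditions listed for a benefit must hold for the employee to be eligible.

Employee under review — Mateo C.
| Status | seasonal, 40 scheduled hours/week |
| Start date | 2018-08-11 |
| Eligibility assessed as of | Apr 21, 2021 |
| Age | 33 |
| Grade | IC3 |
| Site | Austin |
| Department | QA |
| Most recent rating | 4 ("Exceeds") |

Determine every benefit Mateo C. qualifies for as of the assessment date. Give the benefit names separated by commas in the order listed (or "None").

Service from 2018-08-11 to Apr 21, 2021: 984 days.
Charitable Gift Match — status seasonal ✓; service 984 days ≥ 30 days ✓; age 33 ≥ 21 ✓; dept QA ✗ → not eligible.
Legal Services Plan — status seasonal ✓; service 984 days ≥ 9 months (≈270 days) ✓; dept QA ✗ → not eligible.
Retirement Savings Plan — status seasonal ✗ (requires part-time) → not eligible.
Remote Work Stipend — status seasonal ✓; service 984 days ≥ 180 days ✓; rating 4 ≥ 4 ✓; age 33 ≥ 21 ✓ → eligible.
RSU Program — status seasonal ✗ (requires full-time, part-time, or temporary) → not eligible.
Fitness Allowance — status seasonal ✗ (requires full-time or temporary) → not eligible.
Relocation Assistance — status seasonal ✓ (not excluded); service 984 days ≥ 3 months (≈90 days) ✓; grade IC3 ≥ IC2 ✓; dept QA ✓ → eligible.

Remote Work Stipend, Relocation Assistance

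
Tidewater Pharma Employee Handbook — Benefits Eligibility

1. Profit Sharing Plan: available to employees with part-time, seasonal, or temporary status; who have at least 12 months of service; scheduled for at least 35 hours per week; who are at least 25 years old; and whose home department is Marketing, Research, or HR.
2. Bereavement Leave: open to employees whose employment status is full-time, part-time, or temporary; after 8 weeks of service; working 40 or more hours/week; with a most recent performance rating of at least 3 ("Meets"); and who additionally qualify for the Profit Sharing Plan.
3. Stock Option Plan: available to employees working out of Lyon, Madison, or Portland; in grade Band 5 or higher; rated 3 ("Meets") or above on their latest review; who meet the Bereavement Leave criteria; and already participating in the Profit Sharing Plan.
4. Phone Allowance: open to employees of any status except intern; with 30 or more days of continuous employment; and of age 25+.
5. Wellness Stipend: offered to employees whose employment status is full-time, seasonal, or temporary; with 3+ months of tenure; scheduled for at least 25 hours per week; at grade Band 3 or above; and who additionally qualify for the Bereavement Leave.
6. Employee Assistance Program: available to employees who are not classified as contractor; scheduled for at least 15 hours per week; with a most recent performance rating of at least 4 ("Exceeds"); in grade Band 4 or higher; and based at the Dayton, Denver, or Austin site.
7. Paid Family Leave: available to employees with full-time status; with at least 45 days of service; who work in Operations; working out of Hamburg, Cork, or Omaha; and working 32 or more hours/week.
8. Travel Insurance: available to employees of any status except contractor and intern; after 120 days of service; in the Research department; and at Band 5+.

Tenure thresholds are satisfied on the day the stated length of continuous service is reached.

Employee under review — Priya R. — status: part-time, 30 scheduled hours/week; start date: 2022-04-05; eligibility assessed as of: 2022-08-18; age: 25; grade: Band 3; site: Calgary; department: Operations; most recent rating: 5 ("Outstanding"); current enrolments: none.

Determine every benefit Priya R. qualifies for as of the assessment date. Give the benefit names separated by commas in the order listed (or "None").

Phone Allowance

Service from 2022-04-05 to 2022-08-18: 135 days.
Profit Sharing Plan — status part-time ✓; service 135 days < 12 months (≈360 days) ✗ → not eligible.
Bereavement Leave — status part-time ✓; service 135 days ≥ 8 weeks (≈56 days) ✓; 30 hrs/wk < 40 ✗ → not eligible.
Stock Option Plan — site Calgary ✗ (not Lyon, Madison, or Portland) → not eligible.
Phone Allowance — status part-time ✓ (not excluded); service 135 days ≥ 30 days ✓; age 25 ≥ 25 ✓ → eligible.
Wellness Stipend — status part-time ✗ (requires full-time, seasonal, or temporary) → not eligible.
Employee Assistance Program — status part-time ✓ (not excluded); 30 hrs/wk ≥ 15 ✓; rating 5 ≥ 4 ✓; grade Band 3 < Band 4 ✗ → not eligible.
Paid Family Leave — status part-time ✗ (requires full-time) → not eligible.
Travel Insurance — status part-time ✓ (not excluded); service 135 days ≥ 120 days ✓; dept Operations ✗ → not eligible.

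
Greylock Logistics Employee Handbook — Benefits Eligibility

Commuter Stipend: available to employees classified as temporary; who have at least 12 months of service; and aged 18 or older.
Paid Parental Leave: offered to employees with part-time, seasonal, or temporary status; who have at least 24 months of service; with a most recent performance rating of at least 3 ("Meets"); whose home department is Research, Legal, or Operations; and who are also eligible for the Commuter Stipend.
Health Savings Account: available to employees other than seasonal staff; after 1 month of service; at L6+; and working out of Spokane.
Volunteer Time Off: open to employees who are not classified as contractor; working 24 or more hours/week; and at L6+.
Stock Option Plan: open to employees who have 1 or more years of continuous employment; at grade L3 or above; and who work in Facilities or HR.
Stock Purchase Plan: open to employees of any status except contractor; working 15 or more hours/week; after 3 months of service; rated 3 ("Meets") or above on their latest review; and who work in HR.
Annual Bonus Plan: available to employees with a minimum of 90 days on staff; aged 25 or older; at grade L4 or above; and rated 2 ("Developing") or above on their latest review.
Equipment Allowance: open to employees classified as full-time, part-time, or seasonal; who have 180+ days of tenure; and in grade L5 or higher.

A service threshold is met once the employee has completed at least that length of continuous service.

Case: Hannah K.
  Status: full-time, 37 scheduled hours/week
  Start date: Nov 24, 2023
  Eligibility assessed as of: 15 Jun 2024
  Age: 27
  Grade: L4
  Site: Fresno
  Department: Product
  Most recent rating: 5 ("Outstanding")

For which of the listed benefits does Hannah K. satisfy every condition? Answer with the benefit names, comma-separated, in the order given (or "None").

Service from Nov 24, 2023 to 15 Jun 2024: 204 days.
Commuter Stipend — status full-time ✗ (requires temporary) → not eligible.
Paid Parental Leave — status full-time ✗ (requires part-time, seasonal, or temporary) → not eligible.
Health Savings Account — status full-time ✓ (not excluded); service 204 days ≥ 1 month (≈30 days) ✓; grade L4 < L6 ✗ → not eligible.
Volunteer Time Off — status full-time ✓ (not excluded); 37 hrs/wk ≥ 24 ✓; grade L4 < L6 ✗ → not eligible.
Stock Option Plan — service 204 days < 1 year (≈365 days) ✗ → not eligible.
Stock Purchase Plan — status full-time ✓ (not excluded); 37 hrs/wk ≥ 15 ✓; service 204 days ≥ 3 months (≈90 days) ✓; rating 5 ≥ 3 ✓; dept Product ✗ → not eligible.
Annual Bonus Plan — service 204 days ≥ 90 days ✓; age 27 ≥ 25 ✓; grade L4 ≥ L4 ✓; rating 5 ≥ 2 ✓ → eligible.
Equipment Allowance — status full-time ✓; service 204 days ≥ 180 days ✓; grade L4 < L5 ✗ → not eligible.

Annual Bonus Plan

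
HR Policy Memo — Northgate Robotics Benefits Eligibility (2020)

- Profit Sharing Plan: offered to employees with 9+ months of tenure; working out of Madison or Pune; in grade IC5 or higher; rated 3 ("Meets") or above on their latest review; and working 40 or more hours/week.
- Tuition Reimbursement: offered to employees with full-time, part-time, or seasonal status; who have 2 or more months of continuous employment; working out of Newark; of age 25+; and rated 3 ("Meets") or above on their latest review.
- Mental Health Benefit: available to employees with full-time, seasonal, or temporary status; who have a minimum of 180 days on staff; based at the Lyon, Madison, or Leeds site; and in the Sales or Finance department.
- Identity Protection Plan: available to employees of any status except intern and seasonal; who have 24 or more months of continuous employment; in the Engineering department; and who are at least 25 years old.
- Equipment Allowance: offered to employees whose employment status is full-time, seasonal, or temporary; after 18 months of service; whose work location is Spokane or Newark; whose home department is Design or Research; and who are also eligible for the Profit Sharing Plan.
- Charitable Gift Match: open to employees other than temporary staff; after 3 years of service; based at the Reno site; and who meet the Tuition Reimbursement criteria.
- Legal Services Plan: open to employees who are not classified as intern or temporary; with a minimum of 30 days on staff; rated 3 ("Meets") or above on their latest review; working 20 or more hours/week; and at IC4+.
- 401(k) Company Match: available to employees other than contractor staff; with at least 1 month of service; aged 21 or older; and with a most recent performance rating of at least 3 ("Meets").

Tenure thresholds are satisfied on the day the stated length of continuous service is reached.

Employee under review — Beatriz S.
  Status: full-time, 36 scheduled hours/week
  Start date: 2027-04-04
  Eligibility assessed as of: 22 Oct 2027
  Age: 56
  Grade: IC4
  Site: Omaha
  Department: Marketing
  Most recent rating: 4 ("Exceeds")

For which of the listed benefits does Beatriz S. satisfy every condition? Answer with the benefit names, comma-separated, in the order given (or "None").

Legal Services Plan, 401(k) Company Match

Service from 2027-04-04 to 22 Oct 2027: 201 days.
Profit Sharing Plan — service 201 days < 9 months (≈270 days) ✗ → not eligible.
Tuition Reimbursement — status full-time ✓; service 201 days ≥ 2 months (≈60 days) ✓; site Omaha ✗ (not Newark) → not eligible.
Mental Health Benefit — status full-time ✓; service 201 days ≥ 180 days ✓; site Omaha ✗ (not Lyon, Madison, or Leeds) → not eligible.
Identity Protection Plan — status full-time ✓ (not excluded); service 201 days < 24 months (≈720 days) ✗ → not eligible.
Equipment Allowance — status full-time ✓; service 201 days < 18 months (≈540 days) ✗ → not eligible.
Charitable Gift Match — status full-time ✓ (not excluded); service 201 days < 3 years (≈1095 days) ✗ → not eligible.
Legal Services Plan — status full-time ✓ (not excluded); service 201 days ≥ 30 days ✓; rating 4 ≥ 3 ✓; 36 hrs/wk ≥ 20 ✓; grade IC4 ≥ IC4 ✓ → eligible.
401(k) Company Match — status full-time ✓ (not excluded); service 201 days ≥ 1 month (≈30 days) ✓; age 56 ≥ 21 ✓; rating 4 ≥ 3 ✓ → eligible.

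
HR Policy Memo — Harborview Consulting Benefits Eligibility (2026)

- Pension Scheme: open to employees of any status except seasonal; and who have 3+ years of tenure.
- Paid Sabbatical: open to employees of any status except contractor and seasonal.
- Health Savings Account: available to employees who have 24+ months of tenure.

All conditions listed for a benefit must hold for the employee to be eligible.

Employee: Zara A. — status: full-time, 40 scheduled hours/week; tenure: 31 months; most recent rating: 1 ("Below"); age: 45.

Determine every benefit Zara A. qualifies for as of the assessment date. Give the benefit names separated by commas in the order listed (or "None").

Pension Scheme — status full-time ✓ (not excluded); service 31 months < 3 years (≈1095 days) ✗ → not eligible.
Paid Sabbatical — status full-time ✓ (not excluded) → eligible.
Health Savings Account — service 31 months ≥ 24 months ✓ → eligible.

Paid Sabbatical, Health Savings Account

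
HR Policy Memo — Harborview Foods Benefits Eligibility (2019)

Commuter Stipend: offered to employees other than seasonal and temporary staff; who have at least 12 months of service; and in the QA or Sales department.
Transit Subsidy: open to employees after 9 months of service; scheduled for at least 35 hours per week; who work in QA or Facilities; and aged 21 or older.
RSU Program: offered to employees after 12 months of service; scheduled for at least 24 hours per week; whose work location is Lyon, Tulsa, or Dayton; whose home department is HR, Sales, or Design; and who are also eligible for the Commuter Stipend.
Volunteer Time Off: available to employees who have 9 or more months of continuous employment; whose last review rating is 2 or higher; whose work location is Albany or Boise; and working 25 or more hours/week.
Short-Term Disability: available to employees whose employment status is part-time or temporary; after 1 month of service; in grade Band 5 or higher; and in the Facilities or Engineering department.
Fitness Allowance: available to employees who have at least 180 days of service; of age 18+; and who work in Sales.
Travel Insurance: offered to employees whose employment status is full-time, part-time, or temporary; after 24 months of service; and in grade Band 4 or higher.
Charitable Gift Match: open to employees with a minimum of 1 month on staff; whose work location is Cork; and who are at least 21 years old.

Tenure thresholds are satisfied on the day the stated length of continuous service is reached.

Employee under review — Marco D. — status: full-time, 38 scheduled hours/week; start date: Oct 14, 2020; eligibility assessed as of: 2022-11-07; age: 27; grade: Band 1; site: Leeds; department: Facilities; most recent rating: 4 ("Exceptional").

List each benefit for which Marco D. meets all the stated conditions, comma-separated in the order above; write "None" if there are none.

Transit Subsidy

Service from Oct 14, 2020 to 2022-11-07: 754 days.
Commuter Stipend — status full-time ✓ (not excluded); service 754 days ≥ 12 months (≈360 days) ✓; dept Facilities ✗ → not eligible.
Transit Subsidy — service 754 days ≥ 9 months (≈270 days) ✓; 38 hrs/wk ≥ 35 ✓; dept Facilities ✓; age 27 ≥ 21 ✓ → eligible.
RSU Program — service 754 days ≥ 12 months (≈360 days) ✓; 38 hrs/wk ≥ 24 ✓; site Leeds ✗ (not Lyon, Tulsa, or Dayton) → not eligible.
Volunteer Time Off — service 754 days ≥ 9 months (≈270 days) ✓; rating 4 ≥ 2 ✓; site Leeds ✗ (not Albany or Boise) → not eligible.
Short-Term Disability — status full-time ✗ (requires part-time or temporary) → not eligible.
Fitness Allowance — service 754 days ≥ 180 days ✓; age 27 ≥ 18 ✓; dept Facilities ✗ → not eligible.
Travel Insurance — status full-time ✓; service 754 days ≥ 24 months (≈720 days) ✓; grade Band 1 < Band 4 ✗ → not eligible.
Charitable Gift Match — service 754 days ≥ 1 month (≈30 days) ✓; site Leeds ✗ (not Cork) → not eligible.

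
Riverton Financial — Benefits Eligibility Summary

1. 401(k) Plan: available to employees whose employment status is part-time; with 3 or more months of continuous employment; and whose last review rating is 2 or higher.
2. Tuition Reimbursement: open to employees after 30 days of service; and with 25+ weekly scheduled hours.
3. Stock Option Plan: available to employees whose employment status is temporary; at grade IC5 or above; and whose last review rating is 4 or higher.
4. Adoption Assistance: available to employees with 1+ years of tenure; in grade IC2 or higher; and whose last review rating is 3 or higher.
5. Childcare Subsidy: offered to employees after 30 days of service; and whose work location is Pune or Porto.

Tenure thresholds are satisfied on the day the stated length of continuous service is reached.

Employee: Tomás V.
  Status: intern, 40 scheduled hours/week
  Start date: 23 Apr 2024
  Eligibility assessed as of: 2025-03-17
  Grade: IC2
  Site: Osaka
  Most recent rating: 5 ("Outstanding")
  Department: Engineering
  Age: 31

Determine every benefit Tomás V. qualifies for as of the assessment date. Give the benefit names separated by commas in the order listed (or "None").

Service from 23 Apr 2024 to 2025-03-17: 328 days.
401(k) Plan — status intern ✗ (requires part-time) → not eligible.
Tuition Reimbursement — service 328 days ≥ 30 days ✓; 40 hrs/wk ≥ 25 ✓ → eligible.
Stock Option Plan — status intern ✗ (requires temporary) → not eligible.
Adoption Assistance — service 328 days < 1 year (≈365 days) ✗ → not eligible.
Childcare Subsidy — service 328 days ≥ 30 days ✓; site Osaka ✗ (not Pune or Porto) → not eligible.

Tuition Reimbursement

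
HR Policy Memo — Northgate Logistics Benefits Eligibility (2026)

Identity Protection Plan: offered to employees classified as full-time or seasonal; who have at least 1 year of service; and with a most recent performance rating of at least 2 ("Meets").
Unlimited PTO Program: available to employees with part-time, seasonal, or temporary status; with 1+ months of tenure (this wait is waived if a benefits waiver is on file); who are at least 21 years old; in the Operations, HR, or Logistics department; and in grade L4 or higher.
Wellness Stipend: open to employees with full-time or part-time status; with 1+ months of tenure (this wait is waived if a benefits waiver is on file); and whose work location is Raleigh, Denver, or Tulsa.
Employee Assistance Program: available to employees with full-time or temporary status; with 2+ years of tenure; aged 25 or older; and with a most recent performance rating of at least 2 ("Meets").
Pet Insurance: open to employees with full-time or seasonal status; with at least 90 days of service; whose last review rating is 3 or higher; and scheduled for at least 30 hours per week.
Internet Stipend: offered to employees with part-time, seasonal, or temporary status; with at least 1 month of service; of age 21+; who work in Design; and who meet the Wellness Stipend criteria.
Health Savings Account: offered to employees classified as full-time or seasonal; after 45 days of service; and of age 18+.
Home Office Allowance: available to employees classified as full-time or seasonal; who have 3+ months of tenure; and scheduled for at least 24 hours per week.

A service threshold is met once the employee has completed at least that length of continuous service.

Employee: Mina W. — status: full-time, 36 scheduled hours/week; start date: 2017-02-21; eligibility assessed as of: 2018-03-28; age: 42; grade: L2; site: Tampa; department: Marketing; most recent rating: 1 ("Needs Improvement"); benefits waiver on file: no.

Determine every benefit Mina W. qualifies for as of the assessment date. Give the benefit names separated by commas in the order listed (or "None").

Health Savings Account, Home Office Allowance

Service from 2017-02-21 to 2018-03-28: 400 days.
Identity Protection Plan — status full-time ✓; service 400 days ≥ 1 year (≈365 days) ✓; rating 1 < 2 ✗ → not eligible.
Unlimited PTO Program — status full-time ✗ (requires part-time, seasonal, or temporary) → not eligible.
Wellness Stipend — status full-time ✓; no waiver, service 400 days ≥ 1 month (≈30 days) ✓; site Tampa ✗ (not Raleigh, Denver, or Tulsa) → not eligible.
Employee Assistance Program — status full-time ✓; service 400 days < 2 years (≈730 days) ✗ → not eligible.
Pet Insurance — status full-time ✓; service 400 days ≥ 90 days ✓; rating 1 < 3 ✗ → not eligible.
Internet Stipend — status full-time ✗ (requires part-time, seasonal, or temporary) → not eligible.
Health Savings Account — status full-time ✓; service 400 days ≥ 45 days ✓; age 42 ≥ 18 ✓ → eligible.
Home Office Allowance — status full-time ✓; service 400 days ≥ 3 months (≈90 days) ✓; 36 hrs/wk ≥ 24 ✓ → eligible.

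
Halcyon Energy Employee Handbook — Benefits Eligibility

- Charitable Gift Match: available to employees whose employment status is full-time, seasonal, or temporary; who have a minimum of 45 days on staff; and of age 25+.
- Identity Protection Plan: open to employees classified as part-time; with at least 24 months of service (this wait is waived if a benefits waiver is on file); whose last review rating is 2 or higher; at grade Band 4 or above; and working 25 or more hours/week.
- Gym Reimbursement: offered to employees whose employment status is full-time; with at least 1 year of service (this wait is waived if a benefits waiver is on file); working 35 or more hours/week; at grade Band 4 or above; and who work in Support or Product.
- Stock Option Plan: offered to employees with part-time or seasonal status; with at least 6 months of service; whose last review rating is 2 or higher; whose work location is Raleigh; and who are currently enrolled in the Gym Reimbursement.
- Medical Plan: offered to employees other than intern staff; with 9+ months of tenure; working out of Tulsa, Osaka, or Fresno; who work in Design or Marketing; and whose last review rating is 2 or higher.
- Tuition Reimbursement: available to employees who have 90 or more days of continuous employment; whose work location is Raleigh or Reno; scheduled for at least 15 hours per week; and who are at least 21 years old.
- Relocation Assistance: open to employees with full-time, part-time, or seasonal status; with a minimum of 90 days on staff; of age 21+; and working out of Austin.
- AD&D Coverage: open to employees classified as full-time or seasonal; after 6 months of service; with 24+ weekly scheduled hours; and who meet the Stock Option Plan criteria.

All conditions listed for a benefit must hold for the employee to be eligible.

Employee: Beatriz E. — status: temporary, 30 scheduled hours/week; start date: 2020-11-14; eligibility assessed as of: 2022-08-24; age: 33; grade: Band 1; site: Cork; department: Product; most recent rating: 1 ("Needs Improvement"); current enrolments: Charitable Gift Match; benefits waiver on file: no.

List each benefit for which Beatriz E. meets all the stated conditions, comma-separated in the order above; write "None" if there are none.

Service from 2020-11-14 to 2022-08-24: 648 days.
Charitable Gift Match — status temporary ✓; service 648 days ≥ 45 days ✓; age 33 ≥ 25 ✓ → eligible.
Identity Protection Plan — status temporary ✗ (requires part-time) → not eligible.
Gym Reimbursement — status temporary ✗ (requires full-time) → not eligible.
Stock Option Plan — status temporary ✗ (requires part-time or seasonal) → not eligible.
Medical Plan — status temporary ✓ (not excluded); service 648 days ≥ 9 months (≈270 days) ✓; site Cork ✗ (not Tulsa, Osaka, or Fresno) → not eligible.
Tuition Reimbursement — service 648 days ≥ 90 days ✓; site Cork ✗ (not Raleigh or Reno) → not eligible.
Relocation Assistance — status temporary ✗ (requires full-time, part-time, or seasonal) → not eligible.
AD&D Coverage — status temporary ✗ (requires full-time or seasonal) → not eligible.

Charitable Gift Match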